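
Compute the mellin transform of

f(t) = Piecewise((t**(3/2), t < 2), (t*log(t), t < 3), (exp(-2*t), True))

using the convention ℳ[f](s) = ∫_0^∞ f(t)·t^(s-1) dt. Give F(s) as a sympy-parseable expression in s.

linearity at 2, 3 turns ℳ[f](s) into 3 summed integrals
on [0, 2) integrate f = t**(3/2) against the kernel
piece [2, 3): integrate t*log(t) against the kernel
[3, ∞) adds the kernel integral of exp(-2*t)

(-12**s*s*(2*s + 3)*log(4) - 12**s*(2*s + 3)*log(4) + 12**s*(4*s + 6) + 12**s*sqrt(2)*(4*s**2 + 8*s + 4) + 3*18**s*s*(2*s + 3)*log(3) + 18**s*(-6*s - 9) + 3*18**s*(2*s + 3)*log(3) + 3**s*(2*s + 3)*(s**2 + 2*s + 1)*uppergamma(s, 6))/(6**s*(2*s + 3)*(s**2 + 2*s + 1))
  Re(s) > -3/2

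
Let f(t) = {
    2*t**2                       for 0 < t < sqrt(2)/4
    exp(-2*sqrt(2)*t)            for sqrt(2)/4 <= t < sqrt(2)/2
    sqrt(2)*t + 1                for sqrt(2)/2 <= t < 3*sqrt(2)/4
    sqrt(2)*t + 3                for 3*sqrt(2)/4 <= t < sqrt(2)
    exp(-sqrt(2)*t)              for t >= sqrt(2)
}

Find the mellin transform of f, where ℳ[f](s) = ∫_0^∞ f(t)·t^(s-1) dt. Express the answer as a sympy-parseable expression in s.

(20*2**(2*s)*s*(s + 2) + 12*2**(2*s)*(s + 2) + 4*2**s*s*(s + 1)*(s + 2)*uppergamma(s, 2) - 8*2**s*s*(s + 2) - 4*2**s*(s + 2) - 8*3**s*s*(s + 2) - 8*3**s*(s + 2) + 4*s*(s + 1)*(s + 2)*uppergamma(s, 1) - 4*s*(s + 1)*(s + 2)*uppergamma(s, 2) + s*(s + 1))/(4*2**(3*s/2)*s*(s + 1)*(s + 2))
  Re(s) > -2

strip the power substitution: 2*t on [0, 1/8); exp(-2*sqrt(2)*sqrt(t)) on [1/8, 1/2); sqrt(2)*sqrt(t) + 1 on [1/2, 9/8); …
remove the common scale on t first: t on [0, 1/4); exp(-2*sqrt(t)) on [1/4, 1); sqrt(t) + 1 on [1, 9/4); …
the power substitution comes off first: t**2 on [0, 1/2); exp(-2*t) on [1/2, 1); t + 1 on [1, 3/2); …
cuts at sqrt(2)/4, sqrt(2)/2, 3*sqrt(2)/4, sqrt(2): linearity sums the 5 kernel integrals
for t in [0, sqrt(2)/4): the term is ∫ 2*t**2·t^(s-1)
on [sqrt(2)/4, sqrt(2)/2) integrate f = exp(-2*sqrt(2)*t) against the kernel
segment [sqrt(2)/2, 3*sqrt(2)/4) carries (sqrt(2)*t + 1); integrate it
for t in [3*sqrt(2)/4, sqrt(2)): the term is ∫ (sqrt(2)*t + 3)·t^(s-1)
for t in [sqrt(2), ∞): the term is ∫ exp(-sqrt(2)*t)·t^(s-1)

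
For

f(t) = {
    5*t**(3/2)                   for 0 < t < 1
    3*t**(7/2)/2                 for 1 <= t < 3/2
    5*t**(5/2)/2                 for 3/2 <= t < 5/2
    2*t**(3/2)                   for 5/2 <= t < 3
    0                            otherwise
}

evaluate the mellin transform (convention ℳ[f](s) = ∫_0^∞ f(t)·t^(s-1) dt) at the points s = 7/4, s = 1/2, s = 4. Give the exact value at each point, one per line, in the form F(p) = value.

f breaks at 1, 3/2, 5/2 into 4 integrals to sum
∫ 5*t**(3/2)·t^(s-1) over [0, 1)
∫ over [1, 3/2) of 3*t**(7/2)/2·t^(s-1) joins the sum
for t in [3/2, 5/2): the term is ∫ 5*t**(5/2)/2·t^(s-1)
on [5/2, 3): add ∫ 2*t**(3/2)·t^(s-1) dt

F(7/4) = -1539*2**(3/4)*3**(1/4)/3808 + 114/91 + 23625*2**(3/4)*5**(1/4)/3536 + 216*3**(1/4)/13
F(1/2) = 6521/384
F(4) = -8019*sqrt(6)/16640 + 39/55 + 534375*sqrt(10)/18304 + 972*sqrt(3)/11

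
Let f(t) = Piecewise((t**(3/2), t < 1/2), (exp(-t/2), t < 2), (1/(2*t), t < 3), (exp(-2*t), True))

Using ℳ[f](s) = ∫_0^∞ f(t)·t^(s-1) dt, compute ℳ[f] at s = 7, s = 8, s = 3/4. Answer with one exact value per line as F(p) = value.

the 4 pieces separated at 1/2, 2, 3 each add one integral
for t in [0, 1/2): the term is ∫ t**(3/2)·t^(s-1)
over [1/2, 2), the kernel integral of exp(-t/2) enters the sum
for t in [2, 3): the term is ∫ 1/(2*t)·t^(s-1)
on [3, ∞) integrate f = exp(-2*t) against the kernel

F(7) = -250496*exp(-1) + sqrt(2)/4352 + 11007*exp(-6)/8 + 665/12 + 3786745*exp(-1/4)/32
F(8) = -3507200*exp(-1) + sqrt(2)/9728 + 94545*exp(-6)/16 + 2059/14 + 106028861*exp(-1/4)/64
F(3/4) = -2*3**(3/4)/3 - 2**(3/4)*uppergamma(3/4, 1) + 2**(1/4)*uppergamma(3/4, 6)/2 + 2**(3/4)*uppergamma(3/4, 1/4) + 19*2**(3/4)/18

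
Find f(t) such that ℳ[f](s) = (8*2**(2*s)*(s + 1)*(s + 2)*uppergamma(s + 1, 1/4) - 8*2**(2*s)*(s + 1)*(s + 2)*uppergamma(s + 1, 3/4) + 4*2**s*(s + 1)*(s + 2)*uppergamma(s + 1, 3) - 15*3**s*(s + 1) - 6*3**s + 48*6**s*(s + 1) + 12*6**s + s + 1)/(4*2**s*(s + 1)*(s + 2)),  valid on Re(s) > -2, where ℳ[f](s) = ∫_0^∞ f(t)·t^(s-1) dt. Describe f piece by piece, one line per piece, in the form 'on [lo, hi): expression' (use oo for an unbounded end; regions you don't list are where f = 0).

on [0, 1/2): t**2
on [1/2, 3/2): t*exp(-t/2)
on [3/2, 3): t*(t + 1)
on [3, oo): t*exp(-t)

back out the shared t-power: t on [0, 1/2); exp(-t/2) on [1/2, 3/2); t + 1 on [3/2, 3); …
along the cuts 1/2, 3/2, 3, ℳ[f](s) splits into 4 integrals
for t in [0, 1/2): the term is ∫ t**2·t^(s-1)
segment [1/2, 3/2) carries t*exp(-t/2); integrate it
∫ t*(t + 1)·t^(s-1) over [3/2, 3)
the [3, ∞) slice contributes ∫ t*exp(-t)·t^(s-1) dt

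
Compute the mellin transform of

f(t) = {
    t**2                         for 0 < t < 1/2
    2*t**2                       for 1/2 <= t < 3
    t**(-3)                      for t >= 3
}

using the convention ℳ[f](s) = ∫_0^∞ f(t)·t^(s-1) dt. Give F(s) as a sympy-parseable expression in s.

(1940*6**s*s - 5840*6**s - 27*s + 81)/(108*2**s*(s**2 - s - 6))
  -2 < Re(s) < 3

remove the shared t-power first: t on [0, 1/2); 2*t on [1/2, 3); t**(-4) on [3, ∞)
slice at 1/2, 3, transform all 3 pieces, and sum them
∫ t**2·t^(s-1) over [0, 1/2)
∫ over [1/2, 3) of 2*t**2·t^(s-1) joins the sum
over [3, ∞), the kernel integral of t**(-3) enters the sum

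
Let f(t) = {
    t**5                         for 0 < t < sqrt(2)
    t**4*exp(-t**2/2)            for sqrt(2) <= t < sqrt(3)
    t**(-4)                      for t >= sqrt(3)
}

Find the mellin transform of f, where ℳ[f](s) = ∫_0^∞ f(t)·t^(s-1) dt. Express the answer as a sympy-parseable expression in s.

reversing the shared t-power: t**3 on [0, sqrt(2)); t**2*exp(-t**2/2) on [sqrt(2), sqrt(3)); t**(-6) on [sqrt(3), ∞)
peel off the power substitution: t**(3/2) on [0, 2); t*exp(-t/2) on [2, 3); t**(-3) on [3, ∞)
undo the shared t-power: sqrt(t) on [0, 2); exp(-t/2) on [2, 3); t**(-4) on [3, ∞)
decompose at sqrt(2), sqrt(3); ℳ[f](s) sums the 3 pieces' integrals
over [0, sqrt(2)), the kernel integral of t**5 enters the sum
[sqrt(2), sqrt(3)) adds the kernel integral of t**4*exp(-t**2/2)
the [sqrt(3), ∞) slice contributes ∫ t**(-4)·t^(s-1) dt

(18*2**(s/2)*(s - 4)*(s + 5)*uppergamma(s/2 + 2, 1) - 18*2**(s/2)*(s - 4)*(s + 5)*uppergamma(s/2 + 2, 3/2) + 36*2**(s/2 + 1/2)*(s - 4) - 3**(s/2)*(s + 5))/(9*(s - 4)*(s + 5))
  -5 < Re(s) < 4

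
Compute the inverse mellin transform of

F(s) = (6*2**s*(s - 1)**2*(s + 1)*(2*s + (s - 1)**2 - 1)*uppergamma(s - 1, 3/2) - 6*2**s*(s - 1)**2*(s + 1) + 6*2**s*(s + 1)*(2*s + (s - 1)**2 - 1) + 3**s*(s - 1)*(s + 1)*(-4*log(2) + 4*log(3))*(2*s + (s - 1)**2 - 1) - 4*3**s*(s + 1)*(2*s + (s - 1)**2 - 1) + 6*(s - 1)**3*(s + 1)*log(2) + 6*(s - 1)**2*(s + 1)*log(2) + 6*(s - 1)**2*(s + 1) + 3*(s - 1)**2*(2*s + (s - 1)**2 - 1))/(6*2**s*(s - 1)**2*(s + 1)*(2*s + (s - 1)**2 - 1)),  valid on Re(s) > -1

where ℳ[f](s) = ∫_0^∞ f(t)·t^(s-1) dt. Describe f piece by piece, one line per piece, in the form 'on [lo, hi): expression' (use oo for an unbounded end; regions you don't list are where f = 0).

on [0, 1/2): t
on [1/2, 1): log(t)
on [1, 3/2): log(t)/t
on [3/2, oo): exp(-t)/t

strip the shared t-power: t**2 on [0, 1/2); t*log(t) on [1/2, 1); log(t) on [1, 3/2); …
cuts at 1/2, 1, 3/2: linearity sums the 4 kernel integrals
over [0, 1/2), the kernel integral of t enters the sum
between 1/2 and 1 the integrand is log(t)·t^(s-1)
between 1 and 3/2 the integrand is log(t)/t·t^(s-1)
∫ over [3/2, ∞) of exp(-t)/t·t^(s-1) joins the sum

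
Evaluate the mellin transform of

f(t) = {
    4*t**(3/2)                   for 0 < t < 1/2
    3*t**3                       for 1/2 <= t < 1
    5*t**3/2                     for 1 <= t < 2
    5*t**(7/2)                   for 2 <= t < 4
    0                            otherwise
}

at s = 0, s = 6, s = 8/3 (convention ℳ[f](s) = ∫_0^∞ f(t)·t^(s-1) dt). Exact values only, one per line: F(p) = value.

summing 4 kernel integrals split by 1/2, 1, 2 yields ℳ[f](s)
∫ over [0, 1/2) of 4*t**(3/2)·t^(s-1) joins the sum
between 1/2 and 1 the integrand is 3*t**3·t^(s-1)
over [1, 2), the kernel integral of 5*t**3/2 enters the sum
∫ 5*t**(7/2)·t^(s-1) over [2, 4)

F(0) = 31847/168 - 226*sqrt(2)/21
F(6) = 24171647687/87552 - 2457581*sqrt(2)/9120
F(8/3) = -1920*2**(1/6)/37 + 3*2**(5/6)/100 + 3/34 + 240*2**(2/3)/17 + 133693107*2**(1/3)/40256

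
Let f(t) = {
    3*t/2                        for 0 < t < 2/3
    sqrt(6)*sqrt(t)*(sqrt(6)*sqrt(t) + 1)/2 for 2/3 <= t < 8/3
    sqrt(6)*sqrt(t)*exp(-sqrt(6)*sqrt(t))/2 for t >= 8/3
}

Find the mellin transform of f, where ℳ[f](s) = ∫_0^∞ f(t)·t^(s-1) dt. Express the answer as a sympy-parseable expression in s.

the common scale on t comes off first: t on [0, 1); sqrt(t)*(2*sqrt(t) + 1) on [1, 4); sqrt(t)*exp(-2*sqrt(t)) on [4, ∞)
undo the power substitution: t**2 on [0, 1); t*(2*t + 1) on [1, 2); t*exp(-2*t) on [2, ∞)
invert the shared t-power to get t on [0, 1); 2*t + 1 on [1, 2); exp(-2*t) on [2, ∞)
decompose at 2/3, 8/3; ℳ[f](s) sums the 3 pieces' integrals
the [0, 2/3) slice contributes ∫ 3*t/2·t^(s-1) dt
∫ sqrt(6)*sqrt(t)*(sqrt(6)*sqrt(t) + 1)/2·t^(s-1) over [2/3, 8/3)
for t in [8/3, ∞): the term is ∫ sqrt(6)*sqrt(t)*exp(-sqrt(6)*sqrt(t))/2·t^(s-1)

(10*2**(4*s)*(2*s + 1) + 2*2**(4*s) - 2*2**(2*s)*(2*s + 1) - 4**s + (s + 1)*(2*s + 1)*uppergamma(2*s + 1, 4))/(6**s*(s + 1)*(2*s + 1))
  Re(s) > -1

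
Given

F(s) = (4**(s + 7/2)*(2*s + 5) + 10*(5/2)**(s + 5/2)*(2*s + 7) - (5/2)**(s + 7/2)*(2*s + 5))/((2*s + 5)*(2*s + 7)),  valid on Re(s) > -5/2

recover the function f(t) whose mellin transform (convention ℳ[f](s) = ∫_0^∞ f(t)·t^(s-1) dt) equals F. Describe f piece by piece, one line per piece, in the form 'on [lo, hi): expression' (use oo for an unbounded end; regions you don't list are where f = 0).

integrate the 2 segments split at 5/2, then add the results
segment 0 to 5/2 holds 5*t**(5/2); add its integral
∫ t**(7/2)/2·t^(s-1) over [5/2, 4)

on [0, 5/2): 5*t**(5/2)
on [5/2, 4): t**(7/2)/2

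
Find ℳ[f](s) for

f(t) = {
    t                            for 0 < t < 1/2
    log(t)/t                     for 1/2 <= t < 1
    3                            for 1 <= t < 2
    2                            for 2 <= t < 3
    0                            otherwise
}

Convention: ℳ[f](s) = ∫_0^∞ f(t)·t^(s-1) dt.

(2*2**(2*s)*(s + 1)*(s**2 - 2*s + 1) - 2*2**s*s*(s + 1) - 6*2**s*(s + 1)*(s**2 - 2*s + 1) + 4*6**s*(s + 1)*(s**2 - 2*s + 1) + 4*s**2*(s + 1)*log(2) - 4*s*(s + 1)*log(2) + 4*s*(s + 1) + s*(s**2 - 2*s + 1))/(2*2**s*s*(s + 1)*(s**2 - 2*s + 1))
  Re(s) > -1

summing 4 kernel integrals split by 1/2, 1, 2 yields ℳ[f](s)
on [0, 1/2) integrate f = t against the kernel
segment 1/2 to 1 holds log(t)/t; add its integral
piece [1, 2): integrate 3 against the kernel
segment 2 to 3 holds 2; add its integral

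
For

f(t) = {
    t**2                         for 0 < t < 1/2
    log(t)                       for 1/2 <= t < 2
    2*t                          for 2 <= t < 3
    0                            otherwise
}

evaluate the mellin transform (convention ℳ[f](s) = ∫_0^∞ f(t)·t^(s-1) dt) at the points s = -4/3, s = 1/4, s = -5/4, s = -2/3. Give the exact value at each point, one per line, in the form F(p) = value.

breakpoints 1/2, 2: one integral from each of the 3 segments
segment [0, 1/2) carries t**2; integrate it
[1/2, 2) adds the kernel integral of log(t)
piece [2, 3): integrate 2*t against the kernel

F(-4/3) = 2**(1/3)*(-64*6**(2/3) - log(2**(12*2**(1/3) + 96)) + 120 + 183*2**(1/3))/64
F(1/4) = 2**(3/4)*(-864*sqrt(2) + log(2**(180 + 180*sqrt(2))) + 216*6**(1/4) + 725)/90
F(-5/4) = 2**(1/4)*(-100*6**(3/4) - log(2**(15*sqrt(2) + 120)) + 146 + 288*sqrt(2))/75
F(-2/3) = 3*2**(2/3)*(-19*2**(2/3) - log(2**(2*2**(2/3) + 8)) + 13 + 16*6**(1/3))/16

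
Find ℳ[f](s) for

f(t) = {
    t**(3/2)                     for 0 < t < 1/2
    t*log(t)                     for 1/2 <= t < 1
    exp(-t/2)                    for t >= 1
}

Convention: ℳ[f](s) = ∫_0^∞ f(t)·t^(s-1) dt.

summing 3 kernel integrals split by 1/2, 1 yields ℳ[f](s)
over [0, 1/2), the kernel integral of t**(3/2) enters the sum
∫ over [1/2, 1) of t*log(t)·t^(s-1) joins the sum
segment [1, ∞) carries exp(-t/2); integrate it

(2*2**(2*s)*(2*s + 3)*(s**2 + 2*s + 1)*uppergamma(s, 1/2) - 2*2**s*(2*s + 3) + s*(2*s + 3)*log(2) + 2*s + (2*s + 3)*log(2) + sqrt(2)*(s**2 + 2*s + 1) + 3)/(2*2**s*(2*s + 3)*(s**2 + 2*s + 1))
  Re(s) > -3/2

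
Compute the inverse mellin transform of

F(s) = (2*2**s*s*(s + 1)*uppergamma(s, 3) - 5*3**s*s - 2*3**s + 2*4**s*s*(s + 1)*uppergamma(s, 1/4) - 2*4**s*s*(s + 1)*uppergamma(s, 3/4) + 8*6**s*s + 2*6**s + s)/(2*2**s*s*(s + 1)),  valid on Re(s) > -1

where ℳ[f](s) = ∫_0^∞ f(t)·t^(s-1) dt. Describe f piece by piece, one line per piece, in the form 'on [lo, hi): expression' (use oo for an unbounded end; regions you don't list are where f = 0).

integrate the 4 segments split at 1/2, 3/2, 3, then add the results
[0, 1/2) adds the kernel integral of t
the [1/2, 3/2) slice contributes ∫ exp(-t/2)·t^(s-1) dt
on [3/2, 3): add ∫ (t + 1)·t^(s-1) dt
∫ over [3, ∞) of exp(-t)·t^(s-1) joins the sum

on [0, 1/2): t
on [1/2, 3/2): exp(-t/2)
on [3/2, 3): t + 1
on [3, oo): exp(-t)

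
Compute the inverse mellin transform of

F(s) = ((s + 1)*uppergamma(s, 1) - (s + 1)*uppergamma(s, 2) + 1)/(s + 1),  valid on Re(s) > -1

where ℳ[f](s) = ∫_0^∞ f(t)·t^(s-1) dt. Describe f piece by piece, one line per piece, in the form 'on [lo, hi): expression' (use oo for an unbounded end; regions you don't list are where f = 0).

on [0, 1): t
on [1, 2): exp(-t)

treat the 2 regions marked off by 1 separately and sum
over [0, 1), the kernel integral of t enters the sum
between 1 and 2 the integrand is exp(-t)·t^(s-1)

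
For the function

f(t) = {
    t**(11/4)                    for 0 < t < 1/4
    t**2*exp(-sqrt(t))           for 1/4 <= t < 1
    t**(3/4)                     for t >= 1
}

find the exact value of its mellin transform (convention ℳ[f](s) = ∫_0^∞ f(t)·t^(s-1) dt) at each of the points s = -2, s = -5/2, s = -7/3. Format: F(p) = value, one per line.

back out the shared t-power: t**(3/4) on [0, 1/4); exp(-sqrt(t)) on [1/4, 1); t**(-5/4) on [1, ∞)
strip the power substitution: t**(3/2) on [0, 1/2); exp(-t) on [1/2, 1); t**(-5/2) on [1, ∞)
treat the 3 regions marked off by 1/4, 1 separately and sum
piece [0, 1/4): integrate t**(11/4) against the kernel
on [1/4, 1): add ∫ t**2*exp(-sqrt(t))·t^(s-1) dt
segment 1 to ∞ holds t**(3/4); add its integral

F(-2) = 2*Ei(-1) + sqrt(2)/3 + 4/5 - 2*Ei(-1/2)
F(-5/2) = -2*expint(2, 1) + 4/7 + 4*expint(2, 1/2) + 2*sqrt(2)
F(-7/3) = -2*uppergamma(-2/3, 1) + 12/19 + 2*uppergamma(-2/3, 1/2) + 6*2**(1/6)/5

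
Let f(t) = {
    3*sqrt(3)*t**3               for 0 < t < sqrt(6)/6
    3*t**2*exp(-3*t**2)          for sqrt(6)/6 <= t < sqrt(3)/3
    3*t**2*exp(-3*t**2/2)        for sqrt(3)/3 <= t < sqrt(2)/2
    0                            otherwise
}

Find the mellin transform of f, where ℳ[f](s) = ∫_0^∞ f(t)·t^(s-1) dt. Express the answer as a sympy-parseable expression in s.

(sqrt(3)/3)**s*(2*2**(s/2)*(s + 3)*uppergamma(s/2 + 1, 1/2) - 2*2**(s/2)*(s + 3)*uppergamma(s/2 + 1, 1) + 4*2**s*(s + 3)*uppergamma(s/2 + 1, 1/2) - 4*2**s*(s + 3)*uppergamma(s/2 + 1, 3/4) + sqrt(2))/(4*2**(s/2)*(s + 3))
  Re(s) > -3

back out the power substitution: 3*sqrt(3)*t**(3/2) on [0, 1/6); 3*t*exp(-3*t) on [1/6, 1/3); 3*t*exp(-3*t/2) on [1/3, 1/2)
the common scale on t comes off first: t**(3/2) on [0, 1/2); t*exp(-t) on [1/2, 1); t*exp(-t/2) on [1, 3/2)
remove the shared t-power first: sqrt(t) on [0, 1/2); exp(-t) on [1/2, 1); exp(-t/2) on [1, 3/2)
f breaks at sqrt(6)/6, sqrt(3)/3 into 3 integrals to sum
for t in [0, sqrt(6)/6): the term is ∫ 3*sqrt(3)*t**3·t^(s-1)
on [sqrt(6)/6, sqrt(3)/3): add ∫ 3*t**2*exp(-3*t**2)·t^(s-1) dt
segment sqrt(3)/3 to sqrt(2)/2 holds 3*t**2*exp(-3*t**2/2); add its integral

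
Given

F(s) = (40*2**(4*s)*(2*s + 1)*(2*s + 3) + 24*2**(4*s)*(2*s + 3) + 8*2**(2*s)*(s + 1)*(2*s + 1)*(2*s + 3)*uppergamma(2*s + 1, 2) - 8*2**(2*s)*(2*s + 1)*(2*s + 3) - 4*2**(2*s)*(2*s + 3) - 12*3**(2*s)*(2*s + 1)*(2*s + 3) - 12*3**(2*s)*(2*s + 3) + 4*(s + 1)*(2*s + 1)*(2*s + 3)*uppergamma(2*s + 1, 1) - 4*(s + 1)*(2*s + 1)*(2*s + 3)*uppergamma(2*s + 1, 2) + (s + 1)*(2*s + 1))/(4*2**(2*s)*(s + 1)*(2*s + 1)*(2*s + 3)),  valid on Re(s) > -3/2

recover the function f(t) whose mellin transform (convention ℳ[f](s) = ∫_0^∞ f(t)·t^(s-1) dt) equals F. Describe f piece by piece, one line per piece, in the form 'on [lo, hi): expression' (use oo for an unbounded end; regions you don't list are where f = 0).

on [0, 1/4): t**(3/2)
on [1/4, 1): sqrt(t)*exp(-2*sqrt(t))
on [1, 9/4): sqrt(t)*(sqrt(t) + 1)
on [9/4, 4): sqrt(t)*(sqrt(t) + 3)
on [4, oo): sqrt(t)*exp(-sqrt(t))

undo the power substitution: t**3 on [0, 1/2); t*exp(-2*t) on [1/2, 1); t*(t + 1) on [1, 3/2); …
invert the shared t-power to get t**2 on [0, 1/2); exp(-2*t) on [1/2, 1); t + 1 on [1, 3/2); …
summing 5 kernel integrals split by 1/4, 1, 9/4, 4 yields ℳ[f](s)
on [0, 1/4): add ∫ t**(3/2)·t^(s-1) dt
piece [1/4, 1): integrate sqrt(t)*exp(-2*sqrt(t)) against the kernel
for t in [1, 9/4): the term is ∫ sqrt(t)*(sqrt(t) + 1)·t^(s-1)
on [9/4, 4): add ∫ sqrt(t)*(sqrt(t) + 3)·t^(s-1) dt
between 4 and ∞ the integrand is sqrt(t)*exp(-sqrt(t))·t^(s-1)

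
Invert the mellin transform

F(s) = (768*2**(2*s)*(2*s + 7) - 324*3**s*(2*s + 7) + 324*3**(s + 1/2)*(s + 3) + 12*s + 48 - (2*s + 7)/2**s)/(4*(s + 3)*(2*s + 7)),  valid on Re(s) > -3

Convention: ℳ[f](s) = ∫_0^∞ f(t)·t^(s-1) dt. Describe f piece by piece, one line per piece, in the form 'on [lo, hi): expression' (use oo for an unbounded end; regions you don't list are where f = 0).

decompose at 1/2, 1, 3; ℳ[f](s) sums the 4 pieces' integrals
on [0, 1/2) integrate f = t**3 against the kernel
segment [1/2, 1) carries 3*t**3; integrate it
over [1, 3), the kernel integral of 3*t**(7/2)/2 enters the sum
the [3, 4) slice contributes ∫ 3*t**3·t^(s-1) dt

on [0, 1/2): t**3
on [1/2, 1): 3*t**3
on [1, 3): 3*t**(7/2)/2
on [3, 4): 3*t**3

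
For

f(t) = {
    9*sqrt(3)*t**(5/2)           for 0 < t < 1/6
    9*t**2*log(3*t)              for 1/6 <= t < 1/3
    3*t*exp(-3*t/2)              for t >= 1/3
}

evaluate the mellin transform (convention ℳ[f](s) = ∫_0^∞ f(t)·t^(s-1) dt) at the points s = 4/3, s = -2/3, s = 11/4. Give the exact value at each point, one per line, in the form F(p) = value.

the common scale on t comes off first: 4*sqrt(2)*t**(5/2) on [0, 1/4); 4*t**2*log(2*t) on [1/4, 1/2); 2*t*exp(-t) on [1/2, ∞)
undo the common scale on t: t**(5/2) on [0, 1/2); t**2*log(t) on [1/2, 1); t*exp(-t/2) on [1, ∞)
peel off the shared t-power: t**(3/2) on [0, 1/2); t*log(t) on [1/2, 1); exp(-t/2) on [1, ∞)
cuts at 1/6, 1/3: linearity sums the 3 kernel integrals
on [0, 1/6): add ∫ 9*sqrt(3)*t**(5/2)·t^(s-1) dt
segment [1/6, 1/3) carries 9*t**2*log(3*t); integrate it
∫ 3*t*exp(-3*t/2)·t^(s-1) over [1/3, ∞)

F(4/3) = 6**(2/3)*(-1656*2**(1/3) + 207 + 300*sqrt(2) + 690*log(2) + 73600*2**(2/3)*uppergamma(7/3, 1/2))/331200
F(-2/3) = 6**(2/3)*(-198*2**(1/3) + 48*sqrt(2) + 132*log(2) + 99 + 352*2**(2/3)*uppergamma(1/3, 1/2))/704
F(11/4) = 6**(1/4)*(-2688*2**(3/4) + 168 + 361*sqrt(2) + 798*log(2) + 970368*sqrt(2)*uppergamma(15/4, 1/2))/3274992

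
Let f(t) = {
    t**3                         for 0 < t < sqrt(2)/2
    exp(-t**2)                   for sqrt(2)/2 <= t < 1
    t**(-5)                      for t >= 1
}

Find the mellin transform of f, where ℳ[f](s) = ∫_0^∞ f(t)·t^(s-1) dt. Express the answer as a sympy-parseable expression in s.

(2*2**(s/2)*(s - 5)*(s + 3)*uppergamma(s/2, 1/2) - 2*2**(s/2)*(s - 5)*(s + 3)*uppergamma(s/2, 1) - 4*2**(s/2)*(s + 3) + sqrt(2)*(s - 5))/(4*2**(s/2)*(s - 5)*(s + 3))
  -3 < Re(s) < 5

remove the shared t-power first: t**4 on [0, sqrt(2)/2); t*exp(-t**2) on [sqrt(2)/2, 1); t**(-4) on [1, ∞)
peel off the power substitution: t**2 on [0, 1/2); sqrt(t)*exp(-t) on [1/2, 1); t**(-2) on [1, ∞)
the shared t-power comes off first: t**(3/2) on [0, 1/2); exp(-t) on [1/2, 1); t**(-5/2) on [1, ∞)
cuts at sqrt(2)/2, 1: linearity sums the 3 kernel integrals
between 0 and sqrt(2)/2 the integrand is t**3·t^(s-1)
between sqrt(2)/2 and 1 the integrand is exp(-t**2)·t^(s-1)
over [1, ∞), the kernel integral of t**(-5) enters the sum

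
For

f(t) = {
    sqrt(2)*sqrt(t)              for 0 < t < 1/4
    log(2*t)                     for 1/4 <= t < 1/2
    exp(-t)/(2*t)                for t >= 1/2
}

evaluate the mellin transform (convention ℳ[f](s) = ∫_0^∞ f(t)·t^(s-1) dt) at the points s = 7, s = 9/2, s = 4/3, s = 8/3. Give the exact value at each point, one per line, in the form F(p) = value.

F(7) = -127/802816 + sqrt(2)/245760 + log(2)/114688 + 6331*exp(-1/2)/64
F(9/2) = ((-559*sqrt(2) + 40 + 180*log(2) + 388800*sqrt(pi)*erfc(sqrt(2)/2))*exp(1/2) + 544320*sqrt(2))*exp(-1/2)/414720
F(4/3) = 2**(1/3)*(-198*2**(1/3) + 48*sqrt(2) + 132*log(2) + 99 + 352*2**(2/3)*uppergamma(1/3, 1/2))/1408
F(8/3) = 2**(2/3)*(-684*2**(2/3) + 171 + 192*sqrt(2) + 456*log(2) + 19456*2**(1/3)*uppergamma(5/3, 1/2))/77824

the common scale on t comes off first: sqrt(t) on [0, 1/2); log(t) on [1/2, 1); exp(-t/2)/t on [1, ∞)
reversing the shared t-power: t**(3/2) on [0, 1/2); t*log(t) on [1/2, 1); exp(-t/2) on [1, ∞)
split f at 1/4, 1/2: ℳ[f](s) collects 3 kernel integrals
for t in [0, 1/4): the term is ∫ sqrt(2)*sqrt(t)·t^(s-1)
[1/4, 1/2) adds the kernel integral of log(2*t)
[1/2, ∞) adds the kernel integral of exp(-t)/(2*t)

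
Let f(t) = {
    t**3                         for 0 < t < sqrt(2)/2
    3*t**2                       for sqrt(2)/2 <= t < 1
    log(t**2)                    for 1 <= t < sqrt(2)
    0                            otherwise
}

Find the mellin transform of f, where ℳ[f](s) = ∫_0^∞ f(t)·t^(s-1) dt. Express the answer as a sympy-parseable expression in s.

invert the power substitution to get t**(3/2) on [0, 1/2); 3*t on [1/2, 1); log(t) on [1, 2)
integrate the 3 segments split at sqrt(2)/2, 1, then add the results
on [0, sqrt(2)/2): add ∫ t**3·t^(s-1) dt
piece [sqrt(2)/2, 1): integrate 3*t**2 against the kernel
over [1, sqrt(2)), the kernel integral of log(t**2) enters the sum

(sqrt(2)/2)**s*(12*2**(s/2)*s**2*(s + 3) + 8*2**(s/2)*(s + 2)*(s + 3) + 4*2**s*s*(s + 2)*(s + 3)*log(2) - 8*2**s*(s + 2)*(s + 3) + sqrt(2)*s**2*(s + 2) - 6*s**2*(s + 3))/(4*s**2*(s + 2)*(s + 3))
  Re(s) > -3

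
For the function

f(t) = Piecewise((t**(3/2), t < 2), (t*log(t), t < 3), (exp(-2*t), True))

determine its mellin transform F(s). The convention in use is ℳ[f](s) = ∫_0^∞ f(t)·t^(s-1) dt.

(-12**s*s*(2*s + 3)*log(4) - 12**s*(2*s + 3)*log(4) + 12**s*(4*s + 6) + 12**s*sqrt(2)*(4*s**2 + 8*s + 4) + 3*18**s*s*(2*s + 3)*log(3) + 18**s*(-6*s - 9) + 3*18**s*(2*s + 3)*log(3) + 3**s*(2*s + 3)*(s**2 + 2*s + 1)*uppergamma(s, 6))/(6**s*(2*s + 3)*(s**2 + 2*s + 1))
  Re(s) > -3/2

summing 3 kernel integrals split by 2, 3 yields ℳ[f](s)
over [0, 2), the kernel integral of t**(3/2) enters the sum
on [2, 3): add ∫ t*log(t)·t^(s-1) dt
segment [3, ∞) carries exp(-2*t); integrate it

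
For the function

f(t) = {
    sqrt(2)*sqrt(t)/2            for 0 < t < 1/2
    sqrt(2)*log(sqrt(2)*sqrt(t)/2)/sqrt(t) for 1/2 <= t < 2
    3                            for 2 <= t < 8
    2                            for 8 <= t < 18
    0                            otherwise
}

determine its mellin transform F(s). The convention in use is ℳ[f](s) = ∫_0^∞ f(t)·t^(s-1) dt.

peel off the common scale on t: sqrt(t) on [0, 1/4); log(sqrt(t))/sqrt(t) on [1/4, 1); 3 on [1, 4); …
reversing the power substitution: t on [0, 1/2); log(t)/t on [1/2, 1); 3 on [1, 2); …
summing 4 kernel integrals split by 1/2, 2, 8 yields ℳ[f](s)
on [0, 1/2): add ∫ sqrt(2)*sqrt(t)/2·t^(s-1) dt
∫ over [1/2, 2) of sqrt(2)*log(sqrt(2)*sqrt(t)/2)/sqrt(t)·t^(s-1) joins the sum
between 2 and 8 the integrand is 3·t^(s-1)
[8, 18) adds the kernel integral of 2

(16**s*(2*s + 1)*(4*s**2 - 4*s + 1) - 2**(2*s + 1)*s*(2*s + 1) + 2*36**s*(2*s + 1)*(4*s**2 - 4*s + 1) - 3*4**s*(2*s + 1)*(4*s**2 - 4*s + 1) + 8*s**2*(2*s + 1)*log(2) - 4*s*(2*s + 1)*log(2) + 4*s*(2*s + 1) + s*(4*s**2 - 4*s + 1))/(2**s*s*(2*s + 1)*(4*s**2 - 4*s + 1))
  Re(s) > -1/2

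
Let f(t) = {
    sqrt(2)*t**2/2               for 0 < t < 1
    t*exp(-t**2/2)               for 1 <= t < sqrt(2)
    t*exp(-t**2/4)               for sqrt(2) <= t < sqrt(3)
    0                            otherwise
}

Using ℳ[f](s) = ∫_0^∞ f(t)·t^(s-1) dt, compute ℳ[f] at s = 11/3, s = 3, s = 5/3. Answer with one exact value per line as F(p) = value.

back out the power substitution: sqrt(2)*t/2 on [0, 1); sqrt(t)*exp(-t/2) on [1, 2); sqrt(t)*exp(-t/4) on [2, 3)
strip the shared t-power: sqrt(2)*sqrt(t)/2 on [0, 1); exp(-t/2) on [1, 2); exp(-t/4) on [2, 3)
peel off the common scale on t: sqrt(t) on [0, 1/2); exp(-t) on [1/2, 1); exp(-t/2) on [1, 3/2)
treat the 3 regions marked off by 1, sqrt(2) separately and sum
between 0 and 1 the integrand is sqrt(2)*t**2/2·t^(s-1)
between 1 and sqrt(2) the integrand is t*exp(-t**2/2)·t^(s-1)
between sqrt(2) and sqrt(3) the integrand is t*exp(-t**2/4)·t^(s-1)

F(11/3) = -8*2**(2/3)*uppergamma(7/3, 3/4) - 2*2**(1/3)*uppergamma(7/3, 1) + 3*sqrt(2)/34 + 2*2**(1/3)*uppergamma(7/3, 1/2) + 8*2**(2/3)*uppergamma(7/3, 1/2)
F(3) = -14*exp(-3/4) - 4*exp(-1) + sqrt(2)/10 + 15*exp(-1/2)
F(5/3) = -2*2**(2/3)*uppergamma(4/3, 3/4) - 2**(1/3)*uppergamma(4/3, 1) + 3*sqrt(2)/22 + 2**(1/3)*uppergamma(4/3, 1/2) + 2*2**(2/3)*uppergamma(4/3, 1/2)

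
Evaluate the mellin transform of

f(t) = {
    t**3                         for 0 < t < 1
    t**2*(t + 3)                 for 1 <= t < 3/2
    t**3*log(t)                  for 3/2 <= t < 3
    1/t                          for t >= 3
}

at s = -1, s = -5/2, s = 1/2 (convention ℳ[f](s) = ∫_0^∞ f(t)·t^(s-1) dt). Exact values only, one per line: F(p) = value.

F(-1) = 9*log(2)/8 + 143/144 + 27*log(3)/8
F(-5/2) = -2266*sqrt(3)/567 + sqrt(6) + log(2**(sqrt(6))*3**(-sqrt(6) + 2*sqrt(3))) + 6
F(1/2) = -226*sqrt(3)/147 - 27*sqrt(6)*log(3)/56 - 6/5 + 27*sqrt(6)*log(2)/56 + 3861*sqrt(6)/1960 + 54*sqrt(3)*log(3)/7

strip the shared t-power: t on [0, 1); t + 3 on [1, 3/2); t*log(t) on [3/2, 3); …
split f at 1, 3/2, 3: ℳ[f](s) collects 4 kernel integrals
the [0, 1) slice contributes ∫ t**3·t^(s-1) dt
for t in [1, 3/2): the term is ∫ t**2*(t + 3)·t^(s-1)
∫ t**3*log(t)·t^(s-1) over [3/2, 3)
on [3, ∞): add ∫ 1/t·t^(s-1) dt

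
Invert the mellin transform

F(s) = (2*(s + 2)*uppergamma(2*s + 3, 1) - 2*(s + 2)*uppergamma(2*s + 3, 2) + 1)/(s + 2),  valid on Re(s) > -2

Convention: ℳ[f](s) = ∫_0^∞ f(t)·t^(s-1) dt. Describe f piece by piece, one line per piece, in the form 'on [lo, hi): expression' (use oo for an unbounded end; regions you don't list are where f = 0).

on [0, 1): t**2
on [1, 4): t**(3/2)*exp(-sqrt(t))

back out the shared t-power: 1 on [0, 1); exp(-sqrt(t))/sqrt(t) on [1, 4)
the power substitution comes off first: 1 on [0, 1); exp(-t)/t on [1, 2)
strip the shared t-power: t on [0, 1); exp(-t) on [1, 2)
slice at 1, transform all 2 pieces, and sum them
∫ t**2·t^(s-1) over [0, 1)
over [1, 4), the kernel integral of t**(3/2)*exp(-sqrt(t)) enters the sum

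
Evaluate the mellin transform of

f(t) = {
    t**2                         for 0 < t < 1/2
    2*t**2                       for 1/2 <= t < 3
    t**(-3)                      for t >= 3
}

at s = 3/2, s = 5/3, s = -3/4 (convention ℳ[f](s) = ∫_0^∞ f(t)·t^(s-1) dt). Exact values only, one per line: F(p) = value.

F(3/2) = sqrt(2)*(-27 + 11720*sqrt(6))/1512
F(5/3) = 2**(1/3)*(-9 + 3910*6**(2/3))/528
F(-3/4) = 2**(3/4)*(-243 + 2918*6**(1/4))/1215

the shared t-power comes off first: t**3 on [0, 1/2); 2*t**3 on [1/2, 3); t**(-2) on [3, ∞)
back out the shared t-power: t on [0, 1/2); 2*t on [1/2, 3); t**(-4) on [3, ∞)
f breaks at 1/2, 3 into 3 integrals to sum
∫ t**2·t^(s-1) over [0, 1/2)
∫ 2*t**2·t^(s-1) over [1/2, 3)
segment 3 to ∞ holds t**(-3); add its integral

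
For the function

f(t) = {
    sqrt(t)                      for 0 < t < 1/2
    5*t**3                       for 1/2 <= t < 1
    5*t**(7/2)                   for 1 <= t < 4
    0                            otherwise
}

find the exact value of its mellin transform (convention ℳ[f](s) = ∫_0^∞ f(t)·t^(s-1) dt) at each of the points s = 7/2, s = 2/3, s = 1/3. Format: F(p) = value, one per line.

F(7/2) = 68157851/5824 - 5*sqrt(2)/832
F(2/3) = 9/55 + 3*2**(5/6)/14 + 270261*2**(1/3)/880
F(1/3) = 9/46 + 3*2**(1/6)/5 + 122811*2**(2/3)/736

breakpoints 1/2, 1: one integral from each of the 3 segments
segment 0 to 1/2 holds sqrt(t); add its integral
on [1/2, 1): add ∫ 5*t**3·t^(s-1) dt
for t in [1, 4): the term is ∫ 5*t**(7/2)·t^(s-1)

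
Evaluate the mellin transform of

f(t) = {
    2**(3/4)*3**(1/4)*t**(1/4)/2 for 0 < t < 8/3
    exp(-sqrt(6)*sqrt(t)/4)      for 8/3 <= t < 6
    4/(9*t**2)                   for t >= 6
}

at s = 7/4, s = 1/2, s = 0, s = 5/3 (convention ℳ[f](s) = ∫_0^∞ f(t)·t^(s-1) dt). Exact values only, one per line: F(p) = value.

F(7/4) = -104*6**(3/4)*exp(-3/2)/3 - 40*6**(1/4)*sqrt(pi)*erfc(sqrt(6)/2)/3 + 8*6**(3/4)/27 + 16*2**(3/4)*3**(1/4)/9 + 40*6**(1/4)*sqrt(pi)*erfc(1)/3 + 464*6**(1/4)*exp(-1)/9
F(1/2) = 2*sqrt(6)*(-162*E + 162*exp(3/2) + (1 + 108*sqrt(2))*exp(5/2))*exp(-5/2)/243
F(0) = 2*Ei(-3/2) + 1/162 - 2*Ei(-1) + 4*sqrt(2)
F(5/3) = -64*3**(1/3)*uppergamma(10/3, 3/2)/9 + 2*6**(2/3)/9 + 128*sqrt(2)*3**(1/3)/69 + 64*3**(1/3)*uppergamma(10/3, 1)/9

reversing the common scale on t: t**(1/4) on [0, 4); exp(-sqrt(t)/2) on [4, 9); t**(-2) on [9, ∞)
reversing the power substitution: sqrt(t) on [0, 2); exp(-t/2) on [2, 3); t**(-4) on [3, ∞)
breakpoints 8/3, 6: one integral from each of the 3 segments
between 0 and 8/3 the integrand is 2**(3/4)*3**(1/4)*t**(1/4)/2·t^(s-1)
between 8/3 and 6 the integrand is exp(-sqrt(6)*sqrt(t)/4)·t^(s-1)
on [6, ∞) integrate f = 4/(9*t**2) against the kernel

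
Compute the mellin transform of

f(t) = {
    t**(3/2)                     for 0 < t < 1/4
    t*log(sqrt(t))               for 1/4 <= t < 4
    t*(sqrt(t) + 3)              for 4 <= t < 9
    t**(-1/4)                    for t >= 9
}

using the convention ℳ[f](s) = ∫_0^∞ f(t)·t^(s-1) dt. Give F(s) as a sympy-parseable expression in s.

undo the shared t-power: sqrt(t) on [0, 1/4); log(sqrt(t)) on [1/4, 4); sqrt(t) + 3 on [4, 9); …
back out the power substitution: t on [0, 1/2); log(t) on [1/2, 2); t + 3 on [2, 3); …
decompose at 1/4, 4, 9; ℳ[f](s) sums the 4 pieces' integrals
segment [0, 1/4) carries t**(3/2); integrate it
on [1/4, 4) integrate f = t*log(sqrt(t)) against the kernel
on [4, 9): add ∫ t*(sqrt(t) + 3)·t^(s-1) dt
segment 9 to ∞ holds t**(-1/4); add its integral

(960*2**(4*s)*(1 - 4*s)*(s + 1)**2 + 96*2**(4*s)*(s + 1)*(2*s + 3)*(4*s - 1)*log(2) - 288*2**(4*s)*(s + 1)*(4*s - 1) - 48*2**(4*s)*(2*s + 3)*(4*s - 1) - 32*sqrt(3)*6**(2*s)*(s + 1)**2*(2*s + 3) + 2592*6**(2*s)*(s + 1)**2*(4*s - 1) + 648*6**(2*s)*(s + 1)*(4*s - 1) + 6*(s + 1)**2*(4*s - 1) + 6*(s + 1)*(2*s + 3)*(4*s - 1)*log(2) + 3*(2*s + 3)*(4*s - 1))/(24*2**(2*s)*(s + 1)**2*(2*s + 3)*(4*s - 1))
  -3/2 < Re(s) < 1/4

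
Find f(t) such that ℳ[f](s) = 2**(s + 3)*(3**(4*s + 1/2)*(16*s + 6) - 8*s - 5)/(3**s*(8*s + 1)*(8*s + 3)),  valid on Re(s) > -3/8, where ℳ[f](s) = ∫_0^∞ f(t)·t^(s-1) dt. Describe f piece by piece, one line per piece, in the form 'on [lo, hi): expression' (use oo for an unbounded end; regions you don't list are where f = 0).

on [0, 2/3): 2**(5/8)*3**(3/8)*t**(3/8)/2
on [2/3, 54): 2**(7/8)*3**(1/8)*t**(1/8)

back out the common scale on t: t**(3/8) on [0, 1); 2*t**(1/8) on [1, 81)
peel off the power substitution: t**(3/4) on [0, 1); 2*t**(1/4) on [1, 9)
peel off the power substitution: t**(3/2) on [0, 1); 2*sqrt(t) on [1, 3)
decompose at 2/3; ℳ[f](s) sums the 2 pieces' integrals
between 0 and 2/3 the integrand is 2**(5/8)*3**(3/8)*t**(3/8)/2·t^(s-1)
∫ 2**(7/8)*3**(1/8)*t**(1/8)·t^(s-1) over [2/3, 54)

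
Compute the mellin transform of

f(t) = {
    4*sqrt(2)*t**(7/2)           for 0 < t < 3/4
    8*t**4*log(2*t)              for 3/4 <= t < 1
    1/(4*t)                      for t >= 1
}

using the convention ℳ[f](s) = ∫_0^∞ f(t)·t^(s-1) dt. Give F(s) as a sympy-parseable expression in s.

peel off the shared t-power: 4*sqrt(2)*t**(5/2) on [0, 3/4); 8*t**3*log(2*t) on [3/4, 1); 1/(4*t**2) on [1, ∞)
back out the common scale on t: t**(5/2) on [0, 3/2); t**3*log(t) on [3/2, 2); t**(-2) on [2, ∞)
remove the shared t-power first: sqrt(t) on [0, 3/2); t*log(t) on [3/2, 2); t**(-4) on [2, ∞)
decompose at 3/4, 1; ℳ[f](s) sums the 3 pieces' integrals
on [0, 3/4) integrate f = 4*sqrt(2)*t**(7/2) against the kernel
segment 3/4 to 1 holds 8*t**4*log(2*t); add its integral
∫ over [1, ∞) of 1/(4*t)·t^(s-1) joins the sum

2**(-s - 3)*2**(-s - 1)*(32*2**(2*s + 6)*(s - 1)*(s + 3)*(2*s + 7)*log(2) - 32*2**(2*s + 6)*(s - 1)*(2*s + 7) + 32*2**(2*s + 6)*(s - 1)*(2*s + 7)*log(2) - 2**(2*s + 6)*(2*s + 7)*(2*s + (s + 3)**2 + 7) - 24*3**(s + 3)*(s - 1)*(s + 3)*(2*s + 7)*log(3) + 24*3**(s + 3)*(s - 1)*(s + 3)*(2*s + 7)*log(2) - 24*3**(s + 3)*(s - 1)*(2*s + 7)*log(3) + 24*3**(s + 3)*(s - 1)*(2*s + 7)*log(2) + 24*3**(s + 3)*(s - 1)*(2*s + 7) + 16*3**(s + 3)*sqrt(6)*(s - 1)*(2*s + (s + 3)**2 + 7))/(16*(s - 1)*(2*s + 7)*(2*s + (s + 3)**2 + 7))
  -7/2 < Re(s) < 1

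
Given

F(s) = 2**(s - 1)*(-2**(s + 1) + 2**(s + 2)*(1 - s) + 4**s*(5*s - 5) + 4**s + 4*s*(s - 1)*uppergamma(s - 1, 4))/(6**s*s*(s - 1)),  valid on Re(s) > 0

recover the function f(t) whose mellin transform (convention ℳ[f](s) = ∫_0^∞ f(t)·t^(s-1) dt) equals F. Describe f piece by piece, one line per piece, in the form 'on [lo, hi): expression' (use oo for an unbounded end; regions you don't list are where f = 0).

on [0, 2/3): 1
on [2/3, 4/3): 2*(3*t + 1)/(3*t)
on [4/3, oo): 2*exp(-3*t)/(3*t)

the common scale on t comes off first: 1 on [0, 1); (2*t + 1)/t on [1, 2); exp(-2*t)/t on [2, ∞)
remove the shared t-power first: t on [0, 1); 2*t + 1 on [1, 2); exp(-2*t) on [2, ∞)
integrate the 3 segments split at 2/3, 4/3, then add the results
over [0, 2/3), the kernel integral of 1 enters the sum
segment [2/3, 4/3) carries 2*(3*t + 1)/(3*t); integrate it
segment 4/3 to ∞ holds 2*exp(-3*t)/(3*t); add its integral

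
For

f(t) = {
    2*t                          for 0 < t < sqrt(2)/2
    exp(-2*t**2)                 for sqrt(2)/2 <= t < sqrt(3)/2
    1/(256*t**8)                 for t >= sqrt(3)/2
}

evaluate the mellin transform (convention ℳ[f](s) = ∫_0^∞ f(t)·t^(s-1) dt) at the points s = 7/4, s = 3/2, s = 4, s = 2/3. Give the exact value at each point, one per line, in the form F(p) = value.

invert the common scale on t to get t on [0, sqrt(2)); exp(-t**2/2) on [sqrt(2), sqrt(3)); t**(-8) on [sqrt(3), ∞)
undo the power substitution: sqrt(t) on [0, 2); exp(-t/2) on [2, 3); t**(-4) on [3, ∞)
the 3 pieces separated at sqrt(2)/2, sqrt(3)/2 each add one integral
between 0 and sqrt(2)/2 the integrand is 2*t·t^(s-1)
[sqrt(2)/2, sqrt(3)/2) adds the kernel integral of exp(-2*t**2)
∫ 1/(256*t**8)·t^(s-1) over [sqrt(3)/2, ∞)

F(7/4) = 2**(1/4)*(-22275*2**(7/8)*uppergamma(7/8, 3/2) + 88*3**(7/8) + 22275*2**(7/8)*uppergamma(7/8, 1) + 32400*2**(3/8))/178200
F(3/2) = -2**(1/4)*uppergamma(3/4, 3/2)/4 + sqrt(2)*3**(3/4)/2106 + 2**(1/4)*uppergamma(3/4, 1)/4 + 2**(3/4)/5
F(4) = -5*exp(-3/2)/16 + 1/576 + sqrt(2)/20 + exp(-1)/4
F(2/3) = -2**(2/3)*uppergamma(1/3, 3/2)/4 + 6**(1/3)/1188 + 2**(2/3)*uppergamma(1/3, 1)/4 + 3*2**(1/6)/5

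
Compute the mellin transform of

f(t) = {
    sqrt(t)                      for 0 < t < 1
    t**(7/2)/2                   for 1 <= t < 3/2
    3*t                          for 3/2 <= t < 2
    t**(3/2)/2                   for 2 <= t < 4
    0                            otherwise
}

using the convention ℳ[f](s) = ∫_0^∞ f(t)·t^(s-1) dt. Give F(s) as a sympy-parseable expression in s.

slice at 1, 3/2, 2, transform all 4 pieces, and sum them
segment 0 to 1 holds sqrt(t); add its integral
on [1, 3/2): add ∫ t**(7/2)/2·t^(s-1) dt
piece [3/2, 2): integrate 3*t against the kernel
segment [2, 4) carries t**(3/2)/2; integrate it

(3*2**(s + 1)*(2*s + 1)*(2*s + 3)*(2*s + 7) - 2**(s + 3/2)*(s + 1)*(2*s + 1)*(2*s + 7) - 3*(3/2)**(s + 1)*(2*s + 1)*(2*s + 3)*(2*s + 7) + (3/2)**(s + 7/2)*(s + 1)*(2*s + 1)*(2*s + 3) + 4**(s + 3/2)*(s + 1)*(2*s + 1)*(2*s + 7) - (s + 1)*(2*s + 1)*(2*s + 3) + 2*(s + 1)*(2*s + 3)*(2*s + 7))/((s + 1)*(2*s + 1)*(2*s + 3)*(2*s + 7))
  Re(s) > -1/2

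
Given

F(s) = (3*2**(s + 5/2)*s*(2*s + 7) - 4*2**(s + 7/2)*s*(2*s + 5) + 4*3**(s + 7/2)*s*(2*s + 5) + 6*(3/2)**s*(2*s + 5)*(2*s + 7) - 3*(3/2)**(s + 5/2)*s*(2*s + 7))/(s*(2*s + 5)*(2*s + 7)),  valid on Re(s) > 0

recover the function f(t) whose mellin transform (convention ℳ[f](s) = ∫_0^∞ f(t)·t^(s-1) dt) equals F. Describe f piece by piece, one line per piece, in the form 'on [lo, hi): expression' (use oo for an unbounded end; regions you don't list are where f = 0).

f breaks at 3/2, 2 into 3 integrals to sum
the [0, 3/2) slice contributes ∫ 6·t^(s-1) dt
∫ over [3/2, 2) of 3*t**(5/2)/2·t^(s-1) joins the sum
on [2, 3) integrate f = 2*t**(7/2) against the kernel

on [0, 3/2): 6
on [3/2, 2): 3*t**(5/2)/2
on [2, 3): 2*t**(7/2)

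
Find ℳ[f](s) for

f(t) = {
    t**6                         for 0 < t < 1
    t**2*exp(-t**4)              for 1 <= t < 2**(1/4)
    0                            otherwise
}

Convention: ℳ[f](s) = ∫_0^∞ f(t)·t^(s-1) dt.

the shared t-power comes off first: t**4 on [0, 1); exp(-t**4) on [1, 2**(1/4))
remove the power substitution first: t**2 on [0, 1); exp(-t**2) on [1, sqrt(2))
invert the power substitution to get t on [0, 1); exp(-t) on [1, 2)
slice at 1, transform all 2 pieces, and sum them
on [0, 1) integrate f = t**6 against the kernel
on [1, 2**(1/4)): add ∫ t**2*exp(-t**4)·t^(s-1) dt

((s + 6)*uppergamma(s/4 + 1/2, 1) - (s + 6)*uppergamma(s/4 + 1/2, 2) + 4)/(4*(s + 6))
  Re(s) > -6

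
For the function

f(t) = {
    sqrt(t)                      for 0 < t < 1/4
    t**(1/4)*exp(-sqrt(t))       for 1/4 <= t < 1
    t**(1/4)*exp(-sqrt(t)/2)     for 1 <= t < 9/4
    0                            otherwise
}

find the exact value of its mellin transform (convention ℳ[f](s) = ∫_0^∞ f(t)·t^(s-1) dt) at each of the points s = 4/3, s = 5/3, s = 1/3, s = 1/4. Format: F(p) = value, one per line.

remove the power substitution first: t on [0, 1/2); sqrt(t)*exp(-t) on [1/2, 1); sqrt(t)*exp(-t/2) on [1, 3/2)
back out the shared t-power: sqrt(t) on [0, 1/2); exp(-t) on [1/2, 1); exp(-t/2) on [1, 3/2)
linearity at 1/4, 1 turns ℳ[f](s) into 3 summed integrals
segment 0 to 1/4 holds sqrt(t); add its integral
[1/4, 1) adds the kernel integral of t**(1/4)*exp(-sqrt(t))
between 1 and 9/4 the integrand is t**(1/4)*exp(-sqrt(t)/2)·t^(s-1)

F(4/3) = -16*2**(1/6)*uppergamma(19/6, 3/4) - 2*uppergamma(19/6, 1) + 3*2**(1/3)/88 + 2*uppergamma(19/6, 1/2) + 16*2**(1/6)*uppergamma(19/6, 1/2)
F(5/3) = -16*2**(5/6)*uppergamma(23/6, 3/4) - 2*uppergamma(23/6, 1) + 3*2**(2/3)/208 + 2*uppergamma(23/6, 1/2) + 16*2**(5/6)*uppergamma(23/6, 1/2)
F(1/3) = -4*2**(1/6)*uppergamma(7/6, 3/4) - 2*uppergamma(7/6, 1) + 3*2**(1/3)/10 + 2*uppergamma(7/6, 1/2) + 4*2**(1/6)*uppergamma(7/6, 1/2)
F(1/4) = -4*exp(-3/4) - 2*exp(-1) + sqrt(2)/3 + 6*exp(-1/2)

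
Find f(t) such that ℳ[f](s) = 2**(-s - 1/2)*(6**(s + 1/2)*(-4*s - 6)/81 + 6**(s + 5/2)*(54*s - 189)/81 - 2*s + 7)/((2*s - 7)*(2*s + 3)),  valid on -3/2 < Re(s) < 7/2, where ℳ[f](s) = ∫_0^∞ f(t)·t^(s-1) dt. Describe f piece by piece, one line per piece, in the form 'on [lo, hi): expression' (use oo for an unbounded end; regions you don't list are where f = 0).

back out the shared t-power: t on [0, 1/2); 2*t on [1/2, 3); t**(-4) on [3, ∞)
integrate the 3 segments split at 1/2, 3, then add the results
segment 0 to 1/2 holds t**(3/2); add its integral
on [1/2, 3) integrate f = 2*t**(3/2) against the kernel
on [3, ∞) integrate f = t**(-7/2) against the kernel

on [0, 1/2): t**(3/2)
on [1/2, 3): 2*t**(3/2)
on [3, oo): t**(-7/2)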